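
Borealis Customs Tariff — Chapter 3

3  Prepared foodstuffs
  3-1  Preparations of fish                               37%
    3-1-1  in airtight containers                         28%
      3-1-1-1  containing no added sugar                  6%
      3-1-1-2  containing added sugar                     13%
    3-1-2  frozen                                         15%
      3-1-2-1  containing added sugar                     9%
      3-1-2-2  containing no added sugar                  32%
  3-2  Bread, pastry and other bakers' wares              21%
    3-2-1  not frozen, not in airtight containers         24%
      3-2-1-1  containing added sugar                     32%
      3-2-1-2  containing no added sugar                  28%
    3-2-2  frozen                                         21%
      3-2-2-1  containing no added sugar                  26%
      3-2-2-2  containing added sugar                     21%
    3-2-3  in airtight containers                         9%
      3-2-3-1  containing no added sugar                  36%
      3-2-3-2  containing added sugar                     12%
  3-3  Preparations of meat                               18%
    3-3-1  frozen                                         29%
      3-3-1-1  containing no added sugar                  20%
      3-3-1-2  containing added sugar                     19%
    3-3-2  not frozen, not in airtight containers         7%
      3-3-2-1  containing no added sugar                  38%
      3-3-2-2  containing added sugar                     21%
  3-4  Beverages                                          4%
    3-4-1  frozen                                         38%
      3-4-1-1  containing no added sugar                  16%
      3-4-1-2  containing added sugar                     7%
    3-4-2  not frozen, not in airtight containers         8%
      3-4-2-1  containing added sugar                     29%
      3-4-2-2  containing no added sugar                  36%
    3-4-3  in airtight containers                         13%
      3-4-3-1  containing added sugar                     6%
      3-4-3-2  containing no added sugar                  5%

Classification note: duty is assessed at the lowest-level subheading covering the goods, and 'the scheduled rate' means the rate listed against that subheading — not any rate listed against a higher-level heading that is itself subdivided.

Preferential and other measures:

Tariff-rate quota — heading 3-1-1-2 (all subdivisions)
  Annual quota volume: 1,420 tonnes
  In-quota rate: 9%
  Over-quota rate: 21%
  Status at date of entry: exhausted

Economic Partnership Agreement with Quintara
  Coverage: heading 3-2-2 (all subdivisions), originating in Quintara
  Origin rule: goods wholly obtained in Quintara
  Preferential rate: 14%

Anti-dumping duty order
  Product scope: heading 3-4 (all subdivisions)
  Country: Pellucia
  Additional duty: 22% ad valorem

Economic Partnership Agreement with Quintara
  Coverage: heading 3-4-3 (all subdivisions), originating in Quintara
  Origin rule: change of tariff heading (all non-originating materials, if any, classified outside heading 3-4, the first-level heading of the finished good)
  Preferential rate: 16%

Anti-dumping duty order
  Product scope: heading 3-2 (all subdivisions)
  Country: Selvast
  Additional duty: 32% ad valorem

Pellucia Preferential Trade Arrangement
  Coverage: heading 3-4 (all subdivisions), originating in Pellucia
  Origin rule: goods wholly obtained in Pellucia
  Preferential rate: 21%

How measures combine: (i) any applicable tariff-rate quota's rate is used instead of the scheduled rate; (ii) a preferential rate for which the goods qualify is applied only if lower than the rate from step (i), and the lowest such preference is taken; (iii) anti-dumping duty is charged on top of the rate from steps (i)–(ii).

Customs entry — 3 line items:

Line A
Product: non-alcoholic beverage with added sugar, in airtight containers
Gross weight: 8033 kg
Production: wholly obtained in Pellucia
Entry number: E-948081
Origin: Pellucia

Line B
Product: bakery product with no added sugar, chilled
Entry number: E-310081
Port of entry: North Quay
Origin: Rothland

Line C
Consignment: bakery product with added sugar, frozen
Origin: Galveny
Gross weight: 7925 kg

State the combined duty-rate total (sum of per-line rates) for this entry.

77%

Line A: non-alcoholic beverage → 3-4; in airtight containers → 3-4-3; with added sugar → 3-4-3-1. Scheduled 6%. Pellucia agreement on 3-4: wholly obtained → 21% available; preference 21% not lower than 6% → no reduction; anti-dumping (Pellucia, 3-4): +22%; total 6% + 22% = 28%. → 28%.
Line B: bakery product → 3-2; chilled → 3-2-1; with no added sugar → 3-2-1-2. Scheduled 28%. No special measure applies. → 28%.
Line C: bakery product → 3-2; frozen → 3-2-2; with added sugar → 3-2-2-2. Scheduled 21%. No special measure applies. → 21%.
Sum: 28% + 28% + 21% = 77%.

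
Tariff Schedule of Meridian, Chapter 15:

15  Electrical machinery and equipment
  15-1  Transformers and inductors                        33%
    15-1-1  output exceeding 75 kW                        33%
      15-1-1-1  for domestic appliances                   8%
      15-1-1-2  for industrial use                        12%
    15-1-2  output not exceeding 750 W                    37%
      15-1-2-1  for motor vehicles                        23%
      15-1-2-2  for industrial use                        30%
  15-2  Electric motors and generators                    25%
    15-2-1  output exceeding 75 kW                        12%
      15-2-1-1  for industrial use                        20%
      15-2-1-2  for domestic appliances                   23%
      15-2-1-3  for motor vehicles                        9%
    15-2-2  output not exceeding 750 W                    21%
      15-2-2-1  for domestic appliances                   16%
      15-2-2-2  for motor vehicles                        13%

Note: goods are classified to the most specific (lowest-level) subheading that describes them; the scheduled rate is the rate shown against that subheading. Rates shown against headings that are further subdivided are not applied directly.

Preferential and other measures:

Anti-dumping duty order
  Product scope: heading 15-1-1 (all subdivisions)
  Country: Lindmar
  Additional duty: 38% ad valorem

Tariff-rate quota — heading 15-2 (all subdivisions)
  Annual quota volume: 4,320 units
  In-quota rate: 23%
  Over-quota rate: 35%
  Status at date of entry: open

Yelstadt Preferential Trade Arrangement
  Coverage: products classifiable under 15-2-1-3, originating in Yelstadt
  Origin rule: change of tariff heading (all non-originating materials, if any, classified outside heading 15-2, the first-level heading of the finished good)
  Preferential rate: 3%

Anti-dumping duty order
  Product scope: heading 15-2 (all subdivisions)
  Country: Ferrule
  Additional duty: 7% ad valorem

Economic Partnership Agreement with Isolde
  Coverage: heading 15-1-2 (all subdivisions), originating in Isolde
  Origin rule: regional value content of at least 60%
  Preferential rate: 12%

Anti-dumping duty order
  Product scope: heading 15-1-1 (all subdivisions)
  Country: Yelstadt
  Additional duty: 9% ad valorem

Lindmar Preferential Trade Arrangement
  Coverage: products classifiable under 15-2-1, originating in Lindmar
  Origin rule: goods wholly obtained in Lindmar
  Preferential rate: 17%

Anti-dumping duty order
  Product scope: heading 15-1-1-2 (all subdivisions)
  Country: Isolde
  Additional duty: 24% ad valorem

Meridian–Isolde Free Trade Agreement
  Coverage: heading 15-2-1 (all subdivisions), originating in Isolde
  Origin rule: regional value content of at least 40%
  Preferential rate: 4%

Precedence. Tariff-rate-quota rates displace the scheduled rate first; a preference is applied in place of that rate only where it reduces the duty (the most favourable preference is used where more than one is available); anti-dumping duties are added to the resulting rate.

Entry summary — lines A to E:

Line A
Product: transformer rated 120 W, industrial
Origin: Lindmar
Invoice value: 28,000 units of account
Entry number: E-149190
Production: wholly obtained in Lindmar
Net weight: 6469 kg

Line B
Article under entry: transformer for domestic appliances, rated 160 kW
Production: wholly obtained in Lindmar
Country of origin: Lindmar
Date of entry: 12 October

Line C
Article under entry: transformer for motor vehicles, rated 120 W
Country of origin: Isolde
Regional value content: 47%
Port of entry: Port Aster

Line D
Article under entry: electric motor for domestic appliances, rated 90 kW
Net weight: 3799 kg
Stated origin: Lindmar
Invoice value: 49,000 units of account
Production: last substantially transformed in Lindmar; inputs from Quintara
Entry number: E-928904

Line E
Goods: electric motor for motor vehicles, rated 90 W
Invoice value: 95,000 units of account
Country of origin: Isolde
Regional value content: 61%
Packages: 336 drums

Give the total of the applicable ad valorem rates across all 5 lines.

145%

Line A: transformer → 15-1; rated 120 W → 15-1-2; industrial → 15-1-2-2. Scheduled 30%. Lindmar agreement on 15-2-1: 15-1-2-2 not covered. → 30%.
Line B: transformer → 15-1; rated 160 kW → 15-1-1; for domestic appliances → 15-1-1-1. Scheduled 8%. Lindmar agreement on 15-2-1: 15-1-1-1 not covered; anti-dumping (Lindmar, 15-1-1): +38%; total 8% + 38% = 46%. → 46%.
Line C: transformer → 15-1; rated 120 W → 15-1-2; for motor vehicles → 15-1-2-1. Scheduled 23%. Isolde agreement on 15-1-2: RVC < 60%; Isolde agreement on 15-2-1: 15-1-2-1 not covered. → 23%.
Line D: electric motor → 15-2; rated 90 kW → 15-2-1; for domestic appliances → 15-2-1-2. Scheduled 23%. quota on 15-2 open → in-quota 23%; Lindmar agreement on 15-2-1: not wholly obtained. → 23%.
Line E: electric motor → 15-2; rated 90 W → 15-2-2; for motor vehicles → 15-2-2-2. Scheduled 13%. quota on 15-2 open → in-quota 23%; Isolde agreement on 15-1-2: 15-2-2-2 not covered; Isolde agreement on 15-2-1: 15-2-2-2 not covered. → 23%.
Sum: 30% + 46% + 23% + 23% + 23% = 145%.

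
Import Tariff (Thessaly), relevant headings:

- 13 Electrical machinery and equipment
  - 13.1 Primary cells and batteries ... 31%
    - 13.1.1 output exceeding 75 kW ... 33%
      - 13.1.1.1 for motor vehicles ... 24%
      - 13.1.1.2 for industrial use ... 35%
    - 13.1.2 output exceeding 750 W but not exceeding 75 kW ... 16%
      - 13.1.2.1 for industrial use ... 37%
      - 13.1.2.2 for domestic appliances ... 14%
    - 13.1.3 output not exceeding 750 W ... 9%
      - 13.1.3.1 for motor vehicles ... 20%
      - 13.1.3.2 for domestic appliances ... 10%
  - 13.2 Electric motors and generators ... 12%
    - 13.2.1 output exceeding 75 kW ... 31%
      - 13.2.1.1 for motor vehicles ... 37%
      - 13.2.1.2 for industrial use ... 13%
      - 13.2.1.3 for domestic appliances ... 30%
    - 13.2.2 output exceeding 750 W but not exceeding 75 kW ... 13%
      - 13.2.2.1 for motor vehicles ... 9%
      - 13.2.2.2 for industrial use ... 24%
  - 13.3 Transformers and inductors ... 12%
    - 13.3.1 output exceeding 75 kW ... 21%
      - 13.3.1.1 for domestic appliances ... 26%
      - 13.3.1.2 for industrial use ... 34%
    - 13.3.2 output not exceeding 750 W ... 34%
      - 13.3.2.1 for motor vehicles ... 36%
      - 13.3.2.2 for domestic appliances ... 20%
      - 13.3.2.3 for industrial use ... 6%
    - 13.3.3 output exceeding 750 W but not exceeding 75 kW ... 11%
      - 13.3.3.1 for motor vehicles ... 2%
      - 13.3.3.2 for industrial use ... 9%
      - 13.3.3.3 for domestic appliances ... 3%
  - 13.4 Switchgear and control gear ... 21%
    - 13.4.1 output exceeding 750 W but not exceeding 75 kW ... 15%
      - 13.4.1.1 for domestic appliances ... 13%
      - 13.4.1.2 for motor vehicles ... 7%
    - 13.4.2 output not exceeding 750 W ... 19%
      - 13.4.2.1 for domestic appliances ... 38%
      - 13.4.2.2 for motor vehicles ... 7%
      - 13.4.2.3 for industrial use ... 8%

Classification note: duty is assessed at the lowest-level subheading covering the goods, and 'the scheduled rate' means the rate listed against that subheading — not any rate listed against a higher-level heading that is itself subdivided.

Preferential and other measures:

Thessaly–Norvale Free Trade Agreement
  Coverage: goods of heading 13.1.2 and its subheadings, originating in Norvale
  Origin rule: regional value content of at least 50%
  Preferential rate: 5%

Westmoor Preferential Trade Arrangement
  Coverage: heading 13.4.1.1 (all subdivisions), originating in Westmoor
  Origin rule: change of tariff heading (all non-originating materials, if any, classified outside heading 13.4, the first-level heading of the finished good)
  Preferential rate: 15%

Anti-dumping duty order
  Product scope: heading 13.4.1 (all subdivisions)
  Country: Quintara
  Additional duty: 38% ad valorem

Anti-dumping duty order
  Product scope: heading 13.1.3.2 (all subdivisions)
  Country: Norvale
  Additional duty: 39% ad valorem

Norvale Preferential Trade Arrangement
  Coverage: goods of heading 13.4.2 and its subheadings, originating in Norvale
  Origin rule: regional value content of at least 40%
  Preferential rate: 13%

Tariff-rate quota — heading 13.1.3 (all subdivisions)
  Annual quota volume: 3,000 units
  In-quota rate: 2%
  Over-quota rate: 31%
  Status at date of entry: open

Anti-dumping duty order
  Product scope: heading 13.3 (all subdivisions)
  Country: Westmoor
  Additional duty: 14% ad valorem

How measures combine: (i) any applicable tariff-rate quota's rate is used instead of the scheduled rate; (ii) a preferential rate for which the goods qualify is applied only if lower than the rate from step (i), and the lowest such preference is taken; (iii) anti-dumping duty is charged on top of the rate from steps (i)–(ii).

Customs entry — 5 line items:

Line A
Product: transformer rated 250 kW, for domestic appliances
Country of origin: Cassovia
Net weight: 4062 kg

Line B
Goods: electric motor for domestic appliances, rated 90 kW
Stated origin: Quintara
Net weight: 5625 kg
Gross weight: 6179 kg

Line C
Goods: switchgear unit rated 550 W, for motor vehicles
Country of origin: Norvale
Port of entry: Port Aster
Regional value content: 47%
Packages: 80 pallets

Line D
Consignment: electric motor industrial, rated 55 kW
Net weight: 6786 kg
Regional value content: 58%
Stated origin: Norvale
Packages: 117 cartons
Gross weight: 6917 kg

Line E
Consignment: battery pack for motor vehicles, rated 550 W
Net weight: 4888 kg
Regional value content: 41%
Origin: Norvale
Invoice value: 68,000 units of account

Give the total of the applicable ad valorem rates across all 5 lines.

89%

Line A: transformer → 13.3; rated 250 kW → 13.3.1; for domestic appliances → 13.3.1.1. Scheduled 26%. No special measure applies. → 26%.
Line B: electric motor → 13.2; rated 90 kW → 13.2.1; for domestic appliances → 13.2.1.3. Scheduled 30%. No special measure applies. → 30%.
Line C: switchgear unit → 13.4; rated 550 W → 13.4.2; for motor vehicles → 13.4.2.2. Scheduled 7%. Norvale agreement on 13.1.2: 13.4.2.2 not covered; Norvale agreement on 13.4.2: RVC ≥ 40% → 13% available; preference 13% not lower than 7% → no reduction. → 7%.
Line D: electric motor → 13.2; rated 55 kW → 13.2.2; industrial → 13.2.2.2. Scheduled 24%. Norvale agreement on 13.1.2: 13.2.2.2 not covered; Norvale agreement on 13.4.2: 13.2.2.2 not covered. → 24%.
Line E: battery pack → 13.1; rated 550 W → 13.1.3; for motor vehicles → 13.1.3.1. Scheduled 20%. quota on 13.1.3 open → in-quota 2%; Norvale agreement on 13.1.2: 13.1.3.1 not covered; Norvale agreement on 13.4.2: 13.1.3.1 not covered. → 2%.
Sum: 26% + 30% + 7% + 24% + 2% = 89%.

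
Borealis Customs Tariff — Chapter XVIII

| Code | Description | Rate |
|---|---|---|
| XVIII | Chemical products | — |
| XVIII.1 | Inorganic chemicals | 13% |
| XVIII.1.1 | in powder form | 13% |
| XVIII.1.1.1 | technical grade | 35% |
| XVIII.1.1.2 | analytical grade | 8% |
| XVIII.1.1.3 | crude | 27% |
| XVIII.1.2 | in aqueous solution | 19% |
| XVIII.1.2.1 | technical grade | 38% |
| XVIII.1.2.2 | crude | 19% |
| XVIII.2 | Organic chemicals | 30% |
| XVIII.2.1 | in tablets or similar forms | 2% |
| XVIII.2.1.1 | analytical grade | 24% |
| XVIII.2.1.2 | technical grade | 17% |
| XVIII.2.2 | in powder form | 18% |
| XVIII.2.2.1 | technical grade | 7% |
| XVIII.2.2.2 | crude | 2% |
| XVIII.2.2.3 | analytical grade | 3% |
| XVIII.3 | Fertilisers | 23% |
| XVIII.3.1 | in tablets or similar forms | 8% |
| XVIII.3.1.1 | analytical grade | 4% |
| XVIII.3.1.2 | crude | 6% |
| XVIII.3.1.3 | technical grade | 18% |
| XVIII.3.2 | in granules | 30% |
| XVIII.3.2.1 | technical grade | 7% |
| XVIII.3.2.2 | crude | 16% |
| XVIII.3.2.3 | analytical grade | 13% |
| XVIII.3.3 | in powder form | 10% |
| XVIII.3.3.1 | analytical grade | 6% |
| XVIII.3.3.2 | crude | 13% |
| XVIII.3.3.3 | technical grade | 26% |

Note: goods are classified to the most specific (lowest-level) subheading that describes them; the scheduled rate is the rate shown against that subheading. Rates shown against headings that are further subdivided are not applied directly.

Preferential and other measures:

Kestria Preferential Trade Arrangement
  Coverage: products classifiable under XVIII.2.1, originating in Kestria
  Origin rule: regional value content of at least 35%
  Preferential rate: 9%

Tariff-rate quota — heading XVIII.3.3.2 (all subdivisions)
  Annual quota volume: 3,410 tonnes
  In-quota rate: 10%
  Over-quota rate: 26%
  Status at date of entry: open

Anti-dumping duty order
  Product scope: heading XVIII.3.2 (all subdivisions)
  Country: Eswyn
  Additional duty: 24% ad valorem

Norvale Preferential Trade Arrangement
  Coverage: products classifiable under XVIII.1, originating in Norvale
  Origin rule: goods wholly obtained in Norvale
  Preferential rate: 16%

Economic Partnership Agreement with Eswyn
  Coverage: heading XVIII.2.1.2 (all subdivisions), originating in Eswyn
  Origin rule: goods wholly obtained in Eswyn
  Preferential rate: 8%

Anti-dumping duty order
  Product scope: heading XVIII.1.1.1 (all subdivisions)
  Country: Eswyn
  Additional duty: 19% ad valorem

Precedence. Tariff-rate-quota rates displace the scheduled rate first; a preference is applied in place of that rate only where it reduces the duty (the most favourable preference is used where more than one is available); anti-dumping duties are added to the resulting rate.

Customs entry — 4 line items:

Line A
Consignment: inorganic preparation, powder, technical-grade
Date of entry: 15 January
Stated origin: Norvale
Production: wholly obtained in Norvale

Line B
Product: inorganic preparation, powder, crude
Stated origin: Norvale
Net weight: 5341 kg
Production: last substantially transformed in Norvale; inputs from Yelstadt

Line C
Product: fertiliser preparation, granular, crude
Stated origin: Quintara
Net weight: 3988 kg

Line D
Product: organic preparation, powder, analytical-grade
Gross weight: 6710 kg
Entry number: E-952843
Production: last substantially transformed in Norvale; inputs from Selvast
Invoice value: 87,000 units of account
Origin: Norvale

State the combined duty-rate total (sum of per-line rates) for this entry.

Line A: inorganic → XVIII.1; powder → XVIII.1.1; technical-grade → XVIII.1.1.1. Scheduled 35%. Norvale agreement on XVIII.1: wholly obtained → 16% available; preferential 16%. → 16%.
Line B: inorganic → XVIII.1; powder → XVIII.1.1; crude → XVIII.1.1.3. Scheduled 27%. Norvale agreement on XVIII.1: not wholly obtained. → 27%.
Line C: fertiliser → XVIII.3; granular → XVIII.3.2; crude → XVIII.3.2.2. Scheduled 16%. No special measure applies. → 16%.
Line D: organic → XVIII.2; powder → XVIII.2.2; analytical-grade → XVIII.2.2.3. Scheduled 3%. Norvale agreement on XVIII.1: XVIII.2.2.3 not covered. → 3%.
Sum: 16% + 27% + 16% + 3% = 62%.

62%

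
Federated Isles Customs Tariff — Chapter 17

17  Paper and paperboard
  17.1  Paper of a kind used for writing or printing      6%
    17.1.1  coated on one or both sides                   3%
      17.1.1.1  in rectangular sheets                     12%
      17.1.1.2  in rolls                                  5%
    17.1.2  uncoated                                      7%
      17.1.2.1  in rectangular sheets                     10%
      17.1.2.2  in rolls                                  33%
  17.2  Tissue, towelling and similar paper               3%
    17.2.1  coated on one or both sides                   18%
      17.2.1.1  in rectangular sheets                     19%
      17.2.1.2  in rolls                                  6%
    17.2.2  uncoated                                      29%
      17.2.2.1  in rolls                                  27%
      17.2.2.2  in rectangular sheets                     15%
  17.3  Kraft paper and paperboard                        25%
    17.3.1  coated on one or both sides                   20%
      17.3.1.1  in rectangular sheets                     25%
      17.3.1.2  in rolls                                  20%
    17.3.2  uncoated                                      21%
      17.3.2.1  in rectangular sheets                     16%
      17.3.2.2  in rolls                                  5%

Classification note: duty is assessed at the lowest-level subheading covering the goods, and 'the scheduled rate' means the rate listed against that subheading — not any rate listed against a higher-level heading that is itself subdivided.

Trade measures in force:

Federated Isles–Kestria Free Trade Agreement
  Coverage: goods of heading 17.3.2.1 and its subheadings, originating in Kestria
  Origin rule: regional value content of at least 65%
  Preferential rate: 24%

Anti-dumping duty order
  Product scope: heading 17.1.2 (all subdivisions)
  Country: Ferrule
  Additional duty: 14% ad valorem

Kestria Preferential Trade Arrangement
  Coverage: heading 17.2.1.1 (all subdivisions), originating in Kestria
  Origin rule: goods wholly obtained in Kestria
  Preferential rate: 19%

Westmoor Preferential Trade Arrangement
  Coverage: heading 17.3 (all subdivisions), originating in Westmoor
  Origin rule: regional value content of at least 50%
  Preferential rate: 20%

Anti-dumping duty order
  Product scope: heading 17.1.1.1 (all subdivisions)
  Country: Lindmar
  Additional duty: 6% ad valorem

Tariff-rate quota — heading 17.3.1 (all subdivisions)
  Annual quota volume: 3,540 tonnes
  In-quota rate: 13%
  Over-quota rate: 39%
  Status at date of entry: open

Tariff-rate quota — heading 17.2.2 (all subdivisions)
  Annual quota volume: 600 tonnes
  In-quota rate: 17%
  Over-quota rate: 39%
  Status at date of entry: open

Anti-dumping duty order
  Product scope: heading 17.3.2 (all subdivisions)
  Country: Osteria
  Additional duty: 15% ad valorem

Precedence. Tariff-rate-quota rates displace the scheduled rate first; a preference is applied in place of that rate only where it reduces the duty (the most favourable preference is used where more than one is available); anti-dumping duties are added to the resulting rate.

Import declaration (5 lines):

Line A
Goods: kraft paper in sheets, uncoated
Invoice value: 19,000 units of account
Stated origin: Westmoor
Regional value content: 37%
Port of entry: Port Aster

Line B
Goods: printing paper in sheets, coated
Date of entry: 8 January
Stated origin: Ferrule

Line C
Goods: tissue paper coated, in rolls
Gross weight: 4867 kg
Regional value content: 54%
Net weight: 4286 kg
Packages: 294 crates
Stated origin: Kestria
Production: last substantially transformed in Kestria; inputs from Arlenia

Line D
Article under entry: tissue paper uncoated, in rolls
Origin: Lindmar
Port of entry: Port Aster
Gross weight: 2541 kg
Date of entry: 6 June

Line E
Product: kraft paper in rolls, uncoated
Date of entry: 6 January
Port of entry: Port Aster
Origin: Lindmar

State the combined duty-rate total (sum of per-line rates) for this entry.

Line A: kraft paper → 17.3; uncoated → 17.3.2; in sheets → 17.3.2.1. Scheduled 16%. Westmoor agreement on 17.3: RVC < 50%. → 16%.
Line B: printing paper → 17.1; coated → 17.1.1; in sheets → 17.1.1.1. Scheduled 12%. No special measure applies. → 12%.
Line C: tissue paper → 17.2; coated → 17.2.1; in rolls → 17.2.1.2. Scheduled 6%. Kestria agreement on 17.3.2.1: 17.2.1.2 not covered; Kestria agreement on 17.2.1.1: 17.2.1.2 not covered. → 6%.
Line D: tissue paper → 17.2; uncoated → 17.2.2; in rolls → 17.2.2.1. Scheduled 27%. quota on 17.2.2 open → in-quota 17%. → 17%.
Line E: kraft paper → 17.3; uncoated → 17.3.2; in rolls → 17.3.2.2. Scheduled 5%. No special measure applies. → 5%.
Sum: 16% + 12% + 6% + 17% + 5% = 56%.

56%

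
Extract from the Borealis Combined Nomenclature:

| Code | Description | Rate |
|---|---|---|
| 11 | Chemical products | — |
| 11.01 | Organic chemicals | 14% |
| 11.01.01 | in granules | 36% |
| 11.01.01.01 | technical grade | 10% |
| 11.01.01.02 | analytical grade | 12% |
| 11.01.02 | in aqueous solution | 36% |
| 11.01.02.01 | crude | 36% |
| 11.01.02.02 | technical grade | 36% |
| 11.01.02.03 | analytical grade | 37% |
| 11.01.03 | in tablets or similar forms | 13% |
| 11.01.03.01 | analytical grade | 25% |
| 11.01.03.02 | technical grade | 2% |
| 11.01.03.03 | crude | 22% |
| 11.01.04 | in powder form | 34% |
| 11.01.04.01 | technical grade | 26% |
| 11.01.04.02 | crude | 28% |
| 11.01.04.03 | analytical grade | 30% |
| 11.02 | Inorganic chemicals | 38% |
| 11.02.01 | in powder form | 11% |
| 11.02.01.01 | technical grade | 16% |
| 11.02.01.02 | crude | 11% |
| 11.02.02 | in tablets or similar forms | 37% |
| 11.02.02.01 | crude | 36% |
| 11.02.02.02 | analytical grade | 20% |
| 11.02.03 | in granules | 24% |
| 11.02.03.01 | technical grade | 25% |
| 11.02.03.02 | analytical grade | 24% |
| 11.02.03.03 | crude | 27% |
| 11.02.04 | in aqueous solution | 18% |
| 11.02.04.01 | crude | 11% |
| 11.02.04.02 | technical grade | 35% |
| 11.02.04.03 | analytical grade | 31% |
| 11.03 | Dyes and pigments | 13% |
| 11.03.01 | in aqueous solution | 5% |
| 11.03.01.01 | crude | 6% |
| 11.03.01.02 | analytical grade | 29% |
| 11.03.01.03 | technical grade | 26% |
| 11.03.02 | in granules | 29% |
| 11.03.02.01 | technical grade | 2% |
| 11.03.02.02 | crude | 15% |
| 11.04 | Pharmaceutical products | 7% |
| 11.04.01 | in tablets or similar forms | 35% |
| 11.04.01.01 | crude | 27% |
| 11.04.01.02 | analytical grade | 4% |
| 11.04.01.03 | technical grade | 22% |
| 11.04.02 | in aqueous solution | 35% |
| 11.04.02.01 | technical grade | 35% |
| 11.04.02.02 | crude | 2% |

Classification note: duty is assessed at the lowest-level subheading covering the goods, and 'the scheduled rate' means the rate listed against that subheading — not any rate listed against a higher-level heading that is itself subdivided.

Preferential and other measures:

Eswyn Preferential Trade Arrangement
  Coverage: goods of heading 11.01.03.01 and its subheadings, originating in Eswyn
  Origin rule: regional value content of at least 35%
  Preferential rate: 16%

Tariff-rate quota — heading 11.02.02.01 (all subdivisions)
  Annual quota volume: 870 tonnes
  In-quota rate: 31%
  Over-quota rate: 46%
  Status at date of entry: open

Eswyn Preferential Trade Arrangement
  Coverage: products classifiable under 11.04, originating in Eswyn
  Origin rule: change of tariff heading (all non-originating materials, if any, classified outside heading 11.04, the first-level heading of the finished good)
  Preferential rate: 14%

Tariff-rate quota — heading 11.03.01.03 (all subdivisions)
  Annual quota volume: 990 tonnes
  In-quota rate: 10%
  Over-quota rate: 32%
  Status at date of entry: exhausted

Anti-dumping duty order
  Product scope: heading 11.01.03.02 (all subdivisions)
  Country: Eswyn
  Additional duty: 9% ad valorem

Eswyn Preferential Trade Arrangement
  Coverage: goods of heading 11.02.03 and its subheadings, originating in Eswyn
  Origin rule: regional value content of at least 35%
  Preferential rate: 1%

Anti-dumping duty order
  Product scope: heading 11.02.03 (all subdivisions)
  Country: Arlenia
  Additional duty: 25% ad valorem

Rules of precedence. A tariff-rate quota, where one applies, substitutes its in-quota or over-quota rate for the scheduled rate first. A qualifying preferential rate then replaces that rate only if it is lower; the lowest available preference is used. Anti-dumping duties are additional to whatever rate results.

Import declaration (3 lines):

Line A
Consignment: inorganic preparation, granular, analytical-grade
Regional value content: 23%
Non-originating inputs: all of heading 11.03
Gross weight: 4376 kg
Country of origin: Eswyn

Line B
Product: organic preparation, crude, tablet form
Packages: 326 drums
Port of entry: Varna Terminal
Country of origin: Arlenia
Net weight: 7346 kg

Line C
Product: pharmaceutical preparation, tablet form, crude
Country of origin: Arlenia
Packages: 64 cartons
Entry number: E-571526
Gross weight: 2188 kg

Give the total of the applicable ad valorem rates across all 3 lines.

73%

Line A: inorganic → 11.02; granular → 11.02.03; analytical-grade → 11.02.03.02. Scheduled 24%. Eswyn agreement on 11.01.03.01: 11.02.03.02 not covered; Eswyn agreement on 11.04: 11.02.03.02 not covered; Eswyn agreement on 11.02.03: RVC < 35%. → 24%.
Line B: organic → 11.01; tablet form → 11.01.03; crude → 11.01.03.03. Scheduled 22%. No special measure applies. → 22%.
Line C: pharmaceutical → 11.04; tablet form → 11.04.01; crude → 11.04.01.01. Scheduled 27%. No special measure applies. → 27%.
Sum: 24% + 22% + 27% = 73%.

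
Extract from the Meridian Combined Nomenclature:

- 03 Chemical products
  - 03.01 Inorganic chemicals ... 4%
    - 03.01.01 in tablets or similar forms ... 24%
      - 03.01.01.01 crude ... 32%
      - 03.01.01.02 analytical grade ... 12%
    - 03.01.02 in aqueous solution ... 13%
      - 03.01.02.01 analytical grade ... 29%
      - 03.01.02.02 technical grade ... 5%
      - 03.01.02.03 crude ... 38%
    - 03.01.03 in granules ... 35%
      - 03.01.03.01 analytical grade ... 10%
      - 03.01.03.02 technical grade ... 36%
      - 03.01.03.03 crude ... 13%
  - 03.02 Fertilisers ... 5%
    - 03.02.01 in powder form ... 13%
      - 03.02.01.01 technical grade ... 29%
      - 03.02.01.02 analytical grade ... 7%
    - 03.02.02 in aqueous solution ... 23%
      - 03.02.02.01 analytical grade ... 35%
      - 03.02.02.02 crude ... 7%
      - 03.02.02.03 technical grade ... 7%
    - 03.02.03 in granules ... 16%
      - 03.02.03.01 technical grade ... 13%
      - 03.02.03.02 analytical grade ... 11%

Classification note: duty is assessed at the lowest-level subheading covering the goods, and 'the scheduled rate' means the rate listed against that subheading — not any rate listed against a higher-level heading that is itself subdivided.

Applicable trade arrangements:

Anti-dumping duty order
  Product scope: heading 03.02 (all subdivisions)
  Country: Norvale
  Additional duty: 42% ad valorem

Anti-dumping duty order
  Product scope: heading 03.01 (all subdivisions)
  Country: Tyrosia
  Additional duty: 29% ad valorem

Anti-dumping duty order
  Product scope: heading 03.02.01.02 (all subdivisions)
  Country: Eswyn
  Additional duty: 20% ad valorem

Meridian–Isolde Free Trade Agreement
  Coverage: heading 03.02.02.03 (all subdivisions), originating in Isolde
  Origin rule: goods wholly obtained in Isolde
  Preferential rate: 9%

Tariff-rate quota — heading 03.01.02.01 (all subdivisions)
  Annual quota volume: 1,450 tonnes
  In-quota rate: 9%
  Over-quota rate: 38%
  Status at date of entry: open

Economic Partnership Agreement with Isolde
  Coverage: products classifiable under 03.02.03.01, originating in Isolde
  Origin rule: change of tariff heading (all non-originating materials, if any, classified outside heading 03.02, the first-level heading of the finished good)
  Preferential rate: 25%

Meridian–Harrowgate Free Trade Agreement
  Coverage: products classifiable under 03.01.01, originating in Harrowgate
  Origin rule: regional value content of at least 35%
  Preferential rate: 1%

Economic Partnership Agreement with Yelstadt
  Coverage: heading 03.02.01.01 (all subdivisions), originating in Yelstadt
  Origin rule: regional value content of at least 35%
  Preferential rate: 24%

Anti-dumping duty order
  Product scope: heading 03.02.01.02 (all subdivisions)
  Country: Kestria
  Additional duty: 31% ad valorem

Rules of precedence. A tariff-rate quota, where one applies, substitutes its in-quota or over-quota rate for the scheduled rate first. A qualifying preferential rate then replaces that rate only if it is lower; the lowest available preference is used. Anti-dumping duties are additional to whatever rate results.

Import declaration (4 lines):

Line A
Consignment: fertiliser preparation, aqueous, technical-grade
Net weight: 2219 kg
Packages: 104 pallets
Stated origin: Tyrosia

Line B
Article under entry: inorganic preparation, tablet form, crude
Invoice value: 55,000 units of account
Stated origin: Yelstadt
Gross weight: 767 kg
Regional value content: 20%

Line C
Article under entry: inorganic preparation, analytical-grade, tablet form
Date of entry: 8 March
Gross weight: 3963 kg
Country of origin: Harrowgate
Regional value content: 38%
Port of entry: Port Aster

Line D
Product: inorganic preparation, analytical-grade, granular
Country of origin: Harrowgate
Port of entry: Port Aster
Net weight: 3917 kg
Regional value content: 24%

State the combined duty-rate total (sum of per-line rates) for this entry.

50%

Line A: fertiliser → 03.02; aqueous → 03.02.02; technical-grade → 03.02.02.03. Scheduled 7%. No special measure applies. → 7%.
Line B: inorganic → 03.01; tablet form → 03.01.01; crude → 03.01.01.01. Scheduled 32%. Yelstadt agreement on 03.02.01.01: 03.01.01.01 not covered. → 32%.
Line C: inorganic → 03.01; tablet form → 03.01.01; analytical-grade → 03.01.01.02. Scheduled 12%. Harrowgate agreement on 03.01.01: RVC ≥ 35% → 1% available; preferential 1%. → 1%.
Line D: inorganic → 03.01; granular → 03.01.03; analytical-grade → 03.01.03.01. Scheduled 10%. Harrowgate agreement on 03.01.01: 03.01.03.01 not covered. → 10%.
Sum: 7% + 32% + 1% + 10% = 50%.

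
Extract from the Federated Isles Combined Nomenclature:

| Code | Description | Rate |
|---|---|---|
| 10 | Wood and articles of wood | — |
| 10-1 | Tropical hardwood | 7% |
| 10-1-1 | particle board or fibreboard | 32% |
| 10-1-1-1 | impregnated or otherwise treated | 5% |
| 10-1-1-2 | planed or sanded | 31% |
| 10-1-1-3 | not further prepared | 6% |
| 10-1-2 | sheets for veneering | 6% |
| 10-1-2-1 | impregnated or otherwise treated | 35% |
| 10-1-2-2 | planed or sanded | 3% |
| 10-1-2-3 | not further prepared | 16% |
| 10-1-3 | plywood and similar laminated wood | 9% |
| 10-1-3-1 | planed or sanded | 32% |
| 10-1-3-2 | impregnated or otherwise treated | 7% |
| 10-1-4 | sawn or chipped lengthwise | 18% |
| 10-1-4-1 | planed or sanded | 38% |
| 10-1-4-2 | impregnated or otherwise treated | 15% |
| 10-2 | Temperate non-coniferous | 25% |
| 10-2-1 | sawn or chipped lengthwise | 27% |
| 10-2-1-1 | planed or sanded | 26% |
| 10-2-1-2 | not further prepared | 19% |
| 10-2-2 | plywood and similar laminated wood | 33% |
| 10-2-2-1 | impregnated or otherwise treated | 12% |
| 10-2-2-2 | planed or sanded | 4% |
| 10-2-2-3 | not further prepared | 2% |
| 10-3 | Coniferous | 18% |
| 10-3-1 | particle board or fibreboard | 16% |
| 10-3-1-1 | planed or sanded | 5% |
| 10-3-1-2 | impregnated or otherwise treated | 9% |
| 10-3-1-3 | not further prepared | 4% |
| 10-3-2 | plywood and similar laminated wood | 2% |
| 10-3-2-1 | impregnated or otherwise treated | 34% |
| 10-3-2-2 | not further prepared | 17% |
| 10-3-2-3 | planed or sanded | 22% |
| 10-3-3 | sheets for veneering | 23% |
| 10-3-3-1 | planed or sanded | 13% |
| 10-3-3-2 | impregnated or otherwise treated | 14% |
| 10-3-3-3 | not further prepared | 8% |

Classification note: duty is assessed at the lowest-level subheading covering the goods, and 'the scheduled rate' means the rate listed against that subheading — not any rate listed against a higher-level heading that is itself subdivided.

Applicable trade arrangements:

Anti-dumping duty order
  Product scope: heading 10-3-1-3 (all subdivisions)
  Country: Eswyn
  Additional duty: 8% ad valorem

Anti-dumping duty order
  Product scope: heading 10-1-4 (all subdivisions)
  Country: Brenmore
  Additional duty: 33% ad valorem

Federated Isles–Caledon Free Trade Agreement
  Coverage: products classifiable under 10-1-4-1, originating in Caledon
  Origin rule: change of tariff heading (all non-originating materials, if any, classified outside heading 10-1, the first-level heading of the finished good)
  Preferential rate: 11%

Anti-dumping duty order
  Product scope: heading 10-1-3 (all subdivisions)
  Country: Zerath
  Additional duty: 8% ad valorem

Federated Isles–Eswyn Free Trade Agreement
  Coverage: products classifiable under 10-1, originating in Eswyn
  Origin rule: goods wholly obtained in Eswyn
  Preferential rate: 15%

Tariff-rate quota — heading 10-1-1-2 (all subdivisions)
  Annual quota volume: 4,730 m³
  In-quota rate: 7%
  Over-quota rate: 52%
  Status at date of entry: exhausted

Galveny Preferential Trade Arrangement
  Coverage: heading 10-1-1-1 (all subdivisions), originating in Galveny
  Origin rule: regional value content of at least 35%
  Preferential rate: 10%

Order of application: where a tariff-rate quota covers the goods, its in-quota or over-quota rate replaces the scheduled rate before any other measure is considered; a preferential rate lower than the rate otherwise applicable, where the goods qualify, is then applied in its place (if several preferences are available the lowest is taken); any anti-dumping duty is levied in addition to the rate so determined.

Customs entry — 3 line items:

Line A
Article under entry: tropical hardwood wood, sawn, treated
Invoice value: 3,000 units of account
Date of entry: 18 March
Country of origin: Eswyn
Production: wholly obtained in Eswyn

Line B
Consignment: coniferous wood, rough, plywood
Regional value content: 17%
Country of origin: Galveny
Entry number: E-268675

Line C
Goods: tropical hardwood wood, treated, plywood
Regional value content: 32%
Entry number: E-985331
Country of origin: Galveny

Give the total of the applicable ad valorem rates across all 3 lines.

Line A: tropical hardwood → 10-1; sawn → 10-1-4; treated → 10-1-4-2. Scheduled 15%. Eswyn agreement on 10-1: wholly obtained → 15% available; preference 15% not lower than 15% → no reduction. → 15%.
Line B: coniferous → 10-3; plywood → 10-3-2; rough → 10-3-2-2. Scheduled 17%. Galveny agreement on 10-1-1-1: 10-3-2-2 not covered. → 17%.
Line C: tropical hardwood → 10-1; plywood → 10-1-3; treated → 10-1-3-2. Scheduled 7%. Galveny agreement on 10-1-1-1: 10-1-3-2 not covered. → 7%.
Sum: 15% + 17% + 7% = 39%.

39%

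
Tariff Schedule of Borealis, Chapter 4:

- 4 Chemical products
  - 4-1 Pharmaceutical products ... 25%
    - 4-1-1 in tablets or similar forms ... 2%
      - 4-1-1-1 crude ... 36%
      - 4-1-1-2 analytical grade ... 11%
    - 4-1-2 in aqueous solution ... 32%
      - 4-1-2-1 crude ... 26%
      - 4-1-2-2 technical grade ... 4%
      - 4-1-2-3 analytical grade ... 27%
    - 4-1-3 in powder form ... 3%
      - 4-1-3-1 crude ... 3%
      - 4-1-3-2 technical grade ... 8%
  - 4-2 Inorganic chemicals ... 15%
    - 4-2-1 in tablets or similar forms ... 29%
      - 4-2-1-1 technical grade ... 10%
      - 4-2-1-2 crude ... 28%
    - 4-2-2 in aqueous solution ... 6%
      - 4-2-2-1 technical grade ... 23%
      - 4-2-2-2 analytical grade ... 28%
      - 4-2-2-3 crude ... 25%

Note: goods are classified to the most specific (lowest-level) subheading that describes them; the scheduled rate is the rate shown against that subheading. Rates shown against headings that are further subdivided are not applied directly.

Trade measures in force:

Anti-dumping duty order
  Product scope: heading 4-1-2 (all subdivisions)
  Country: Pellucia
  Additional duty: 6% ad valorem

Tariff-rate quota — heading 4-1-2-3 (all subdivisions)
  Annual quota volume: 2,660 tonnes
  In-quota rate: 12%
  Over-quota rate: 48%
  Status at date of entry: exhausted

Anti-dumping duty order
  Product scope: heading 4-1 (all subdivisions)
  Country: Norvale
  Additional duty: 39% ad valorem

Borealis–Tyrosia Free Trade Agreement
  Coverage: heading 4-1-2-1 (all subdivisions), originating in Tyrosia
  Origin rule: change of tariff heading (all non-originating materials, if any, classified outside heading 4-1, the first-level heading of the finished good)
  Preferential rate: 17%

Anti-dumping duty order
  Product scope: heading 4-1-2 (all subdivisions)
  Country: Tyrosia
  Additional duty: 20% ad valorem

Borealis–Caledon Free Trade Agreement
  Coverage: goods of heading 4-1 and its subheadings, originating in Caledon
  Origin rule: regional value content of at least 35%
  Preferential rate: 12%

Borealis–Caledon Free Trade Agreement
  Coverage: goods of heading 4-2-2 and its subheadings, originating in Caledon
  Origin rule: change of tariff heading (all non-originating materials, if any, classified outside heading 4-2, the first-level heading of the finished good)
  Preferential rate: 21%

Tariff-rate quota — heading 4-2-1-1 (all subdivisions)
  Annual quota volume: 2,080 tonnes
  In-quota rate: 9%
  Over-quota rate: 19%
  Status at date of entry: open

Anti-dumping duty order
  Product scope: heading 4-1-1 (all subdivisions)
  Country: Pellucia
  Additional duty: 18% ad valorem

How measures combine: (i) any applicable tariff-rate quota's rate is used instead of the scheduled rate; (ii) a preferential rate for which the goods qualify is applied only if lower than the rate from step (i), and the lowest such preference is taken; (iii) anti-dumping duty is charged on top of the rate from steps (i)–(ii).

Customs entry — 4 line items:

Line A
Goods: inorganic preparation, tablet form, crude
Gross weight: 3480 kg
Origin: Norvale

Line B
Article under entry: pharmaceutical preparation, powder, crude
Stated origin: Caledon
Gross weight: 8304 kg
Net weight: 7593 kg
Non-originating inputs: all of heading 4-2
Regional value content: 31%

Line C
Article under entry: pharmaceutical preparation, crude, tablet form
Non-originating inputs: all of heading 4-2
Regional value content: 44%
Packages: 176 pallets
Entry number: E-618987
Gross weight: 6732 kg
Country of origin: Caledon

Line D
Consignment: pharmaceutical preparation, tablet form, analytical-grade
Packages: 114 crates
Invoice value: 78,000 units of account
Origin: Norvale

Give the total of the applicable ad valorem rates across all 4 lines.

Line A: inorganic → 4-2; tablet form → 4-2-1; crude → 4-2-1-2. Scheduled 28%. No special measure applies. → 28%.
Line B: pharmaceutical → 4-1; powder → 4-1-3; crude → 4-1-3-1. Scheduled 3%. Caledon agreement on 4-1: RVC < 35%; Caledon agreement on 4-2-2: 4-1-3-1 not covered. → 3%.
Line C: pharmaceutical → 4-1; tablet form → 4-1-1; crude → 4-1-1-1. Scheduled 36%. Caledon agreement on 4-1: RVC ≥ 35% → 12% available; Caledon agreement on 4-2-2: 4-1-1-1 not covered; preferential 12%. → 12%.
Line D: pharmaceutical → 4-1; tablet form → 4-1-1; analytical-grade → 4-1-1-2. Scheduled 11%. anti-dumping (Norvale, 4-1): +39%; total 11% + 39% = 50%. → 50%.
Sum: 28% + 3% + 12% + 50% = 93%.

93%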